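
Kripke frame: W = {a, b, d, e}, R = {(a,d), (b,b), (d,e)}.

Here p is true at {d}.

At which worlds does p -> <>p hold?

{a, b, e}

a: p is F, <>p is T. ✓
b: p is F, <>p is F. ✓
d: p is T, <>p is F. ✗
e: p is F, <>p is F. ✓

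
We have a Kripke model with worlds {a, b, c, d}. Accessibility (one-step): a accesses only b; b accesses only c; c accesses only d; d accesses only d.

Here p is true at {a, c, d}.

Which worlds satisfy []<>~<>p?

a: successors {b}; <>~<>p there: b:F. ✗
b: successors {c}; <>~<>p there: c:F. ✗
c: successors {d}; <>~<>p there: d:F. ✗
d: successors {d}; <>~<>p there: d:F. ✗

∅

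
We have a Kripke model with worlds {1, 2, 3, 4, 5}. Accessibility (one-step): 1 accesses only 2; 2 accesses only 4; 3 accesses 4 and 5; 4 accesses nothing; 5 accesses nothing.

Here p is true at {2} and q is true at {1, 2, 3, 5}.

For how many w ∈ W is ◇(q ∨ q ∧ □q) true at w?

2

1: successors {2}; q ∨ q ∧ □q there: 2:T. ✓
2: successors {4}; q ∨ q ∧ □q there: 4:F. ✗
3: successors {4, 5}; q ∨ q ∧ □q there: 4:F, 5:T. ✓
4: no successors, so ◇(q ∨ q ∧ □q) fails. ✗
5: no successors, so ◇(q ∨ q ∧ □q) fails. ✗
Satisfying worlds: {1, 3}.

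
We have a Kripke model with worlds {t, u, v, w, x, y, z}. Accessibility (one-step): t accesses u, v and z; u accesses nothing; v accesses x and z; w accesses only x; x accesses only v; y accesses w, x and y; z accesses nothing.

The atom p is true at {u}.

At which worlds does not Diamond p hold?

{u, v, w, x, y, z}

t: Diamond p is T. ✗
u: Diamond p is F. ✓
v: Diamond p is F. ✓
w: Diamond p is F. ✓
x: Diamond p is F. ✓
y: Diamond p is F. ✓
z: Diamond p is F. ✓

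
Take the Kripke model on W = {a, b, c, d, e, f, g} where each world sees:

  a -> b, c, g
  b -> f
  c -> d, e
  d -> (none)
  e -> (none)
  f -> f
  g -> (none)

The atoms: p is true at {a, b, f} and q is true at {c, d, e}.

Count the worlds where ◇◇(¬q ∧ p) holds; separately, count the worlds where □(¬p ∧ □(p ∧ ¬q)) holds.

3 and 4

For ◇◇(¬q ∧ p):
a: successors {b, c, g}; ◇(¬q ∧ p) there: b:T, c:F, g:F. ✓
b: successors {f}; ◇(¬q ∧ p) there: f:T. ✓
c: successors {d, e}; ◇(¬q ∧ p) there: d:F, e:F. ✗
d: no successors, so ◇◇(¬q ∧ p) fails. ✗
e: no successors, so ◇◇(¬q ∧ p) fails. ✗
f: successors {f}; ◇(¬q ∧ p) there: f:T. ✓
g: no successors, so ◇◇(¬q ∧ p) fails. ✗
— 3 worlds.
For □(¬p ∧ □(p ∧ ¬q)):
a: successors {b, c, g}; ¬p ∧ □(p ∧ ¬q) there: b:F, c:F, g:T. ✗
b: successors {f}; ¬p ∧ □(p ∧ ¬q) there: f:F. ✗
c: successors {d, e}; ¬p ∧ □(p ∧ ¬q) there: d:T, e:T. ✓
d: no successors, so □(¬p ∧ □(p ∧ ¬q)) holds vacuously. ✓
e: no successors, so □(¬p ∧ □(p ∧ ¬q)) holds vacuously. ✓
f: successors {f}; ¬p ∧ □(p ∧ ¬q) there: f:F. ✗
g: no successors, so □(¬p ∧ □(p ∧ ¬q)) holds vacuously. ✓
— 4 worlds.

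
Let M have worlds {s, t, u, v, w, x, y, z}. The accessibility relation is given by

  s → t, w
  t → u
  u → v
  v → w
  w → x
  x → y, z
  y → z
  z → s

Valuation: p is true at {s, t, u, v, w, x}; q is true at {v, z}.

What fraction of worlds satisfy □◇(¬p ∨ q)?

1/4

s: successors {t, w}; ◇(¬p ∨ q) there: t:F, w:F. ✗
t: successors {u}; ◇(¬p ∨ q) there: u:T. ✓
u: successors {v}; ◇(¬p ∨ q) there: v:F. ✗
v: successors {w}; ◇(¬p ∨ q) there: w:F. ✗
w: successors {x}; ◇(¬p ∨ q) there: x:T. ✓
x: successors {y, z}; ◇(¬p ∨ q) there: y:T, z:F. ✗
y: successors {z}; ◇(¬p ∨ q) there: z:F. ✗
z: successors {s}; ◇(¬p ∨ q) there: s:F. ✗
That's 2 of 8 worlds, so 2/8 = 1/4.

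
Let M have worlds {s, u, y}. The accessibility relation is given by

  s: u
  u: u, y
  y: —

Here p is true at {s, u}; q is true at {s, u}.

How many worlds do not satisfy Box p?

s: successors {u}; p there: u:T. ✓
u: successors {u, y}; p there: u:T, y:F. ✗
y: no successors, so Box p holds vacuously. ✓
Satisfying worlds: {s, y}.
So Box p fails at the other 1 world.

1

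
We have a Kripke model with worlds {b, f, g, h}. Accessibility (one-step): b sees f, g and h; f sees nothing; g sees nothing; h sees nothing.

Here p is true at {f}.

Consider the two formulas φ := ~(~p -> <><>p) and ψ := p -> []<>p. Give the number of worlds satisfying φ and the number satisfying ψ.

3 and 4

For ~(~p -> <><>p):
b: ~p -> <><>p is F. ✓
f: ~p -> <><>p is T. ✗
g: ~p -> <><>p is F. ✓
h: ~p -> <><>p is F. ✓
— 3 worlds.
For p -> []<>p:
b: p is F, []<>p is F. ✓
f: p is T, []<>p is T. ✓
g: p is F, []<>p is T. ✓
h: p is F, []<>p is T. ✓
— 4 worlds.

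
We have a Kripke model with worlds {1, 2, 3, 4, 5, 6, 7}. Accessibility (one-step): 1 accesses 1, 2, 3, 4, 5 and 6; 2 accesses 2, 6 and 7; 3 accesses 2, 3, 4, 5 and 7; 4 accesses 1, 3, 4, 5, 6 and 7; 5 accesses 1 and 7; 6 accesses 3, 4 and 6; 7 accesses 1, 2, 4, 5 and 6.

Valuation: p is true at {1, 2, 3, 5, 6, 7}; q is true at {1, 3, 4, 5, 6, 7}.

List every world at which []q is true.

{4, 5, 6}

1: successors {1, 2, 3, 4, 5, 6}; q there: 1:T, 2:F, 3:T, 4:T, 5:T, 6:T. ✗
2: successors {2, 6, 7}; q there: 2:F, 6:T, 7:T. ✗
3: successors {2, 3, 4, 5, 7}; q there: 2:F, 3:T, 4:T, 5:T, 7:T. ✗
4: successors {1, 3, 4, 5, 6, 7}; q there: 1:T, 3:T, 4:T, 5:T, 6:T, 7:T. ✓
5: successors {1, 7}; q there: 1:T, 7:T. ✓
6: successors {3, 4, 6}; q there: 3:T, 4:T, 6:T. ✓
7: successors {1, 2, 4, 5, 6}; q there: 1:T, 2:F, 4:T, 5:T, 6:T. ✗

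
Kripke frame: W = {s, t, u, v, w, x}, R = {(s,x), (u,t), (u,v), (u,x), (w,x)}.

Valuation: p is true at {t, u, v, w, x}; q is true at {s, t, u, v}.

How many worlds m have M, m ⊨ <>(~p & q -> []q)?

3

s: successors {x}; ~p & q -> []q there: x:T. ✓
t: no successors, so <>(~p & q -> []q) fails. ✗
u: successors {t, v, x}; ~p & q -> []q there: t:T, v:T, x:T. ✓
v: no successors, so <>(~p & q -> []q) fails. ✗
w: successors {x}; ~p & q -> []q there: x:T. ✓
x: no successors, so <>(~p & q -> []q) fails. ✗
Satisfying worlds: {s, u, w}.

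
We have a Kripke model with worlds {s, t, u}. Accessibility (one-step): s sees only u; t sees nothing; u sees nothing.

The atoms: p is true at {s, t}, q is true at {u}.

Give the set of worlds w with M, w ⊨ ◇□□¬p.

s: successors {u}; □□¬p there: u:T. ✓
t: no successors, so ◇□□¬p fails. ✗
u: no successors, so ◇□□¬p fails. ✗

{s}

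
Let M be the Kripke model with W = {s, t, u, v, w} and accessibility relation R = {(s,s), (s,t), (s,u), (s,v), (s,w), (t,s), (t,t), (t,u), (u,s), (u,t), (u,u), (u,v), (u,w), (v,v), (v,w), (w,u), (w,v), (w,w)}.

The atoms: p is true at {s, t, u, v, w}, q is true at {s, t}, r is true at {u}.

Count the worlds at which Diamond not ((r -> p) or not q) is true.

s: successors {s, t, u, v, w}; not ((r -> p) or not q) there: s:F, t:F, u:F, v:F, w:F. ✗
t: successors {s, t, u}; not ((r -> p) or not q) there: s:F, t:F, u:F. ✗
u: successors {s, t, u, v, w}; not ((r -> p) or not q) there: s:F, t:F, u:F, v:F, w:F. ✗
v: successors {v, w}; not ((r -> p) or not q) there: v:F, w:F. ✗
w: successors {u, v, w}; not ((r -> p) or not q) there: u:F, v:F, w:F. ✗
Satisfying worlds: ∅.

0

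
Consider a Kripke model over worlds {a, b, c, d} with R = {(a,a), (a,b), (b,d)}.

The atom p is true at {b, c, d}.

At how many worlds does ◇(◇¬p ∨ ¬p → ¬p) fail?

a: successors {a, b}; ◇¬p ∨ ¬p → ¬p there: a:T, b:T. ✓
b: successors {d}; ◇¬p ∨ ¬p → ¬p there: d:T. ✓
c: no successors, so ◇(◇¬p ∨ ¬p → ¬p) fails. ✗
d: no successors, so ◇(◇¬p ∨ ¬p → ¬p) fails. ✗
Satisfying worlds: {a, b}.
So ◇(◇¬p ∨ ¬p → ¬p) fails at the other 2 worlds.

2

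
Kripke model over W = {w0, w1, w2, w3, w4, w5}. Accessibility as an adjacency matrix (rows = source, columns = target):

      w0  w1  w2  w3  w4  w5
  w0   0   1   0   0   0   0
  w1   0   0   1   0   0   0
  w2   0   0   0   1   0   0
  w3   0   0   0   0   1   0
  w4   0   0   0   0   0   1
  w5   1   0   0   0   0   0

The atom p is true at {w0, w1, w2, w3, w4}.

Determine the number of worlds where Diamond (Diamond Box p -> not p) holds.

w0: successors {w1}; Diamond Box p -> not p there: w1:F. ✗
w1: successors {w2}; Diamond Box p -> not p there: w2:F. ✗
w2: successors {w3}; Diamond Box p -> not p there: w3:T. ✓
w3: successors {w4}; Diamond Box p -> not p there: w4:F. ✗
w4: successors {w5}; Diamond Box p -> not p there: w5:T. ✓
w5: successors {w0}; Diamond Box p -> not p there: w0:F. ✗
Satisfying worlds: {w2, w4}.

2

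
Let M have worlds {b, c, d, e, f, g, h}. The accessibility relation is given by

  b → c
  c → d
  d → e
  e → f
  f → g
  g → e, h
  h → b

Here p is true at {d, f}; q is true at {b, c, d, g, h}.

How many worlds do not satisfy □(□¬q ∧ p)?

6

b: successors {c}; □¬q ∧ p there: c:F. ✗
c: successors {d}; □¬q ∧ p there: d:T. ✓
d: successors {e}; □¬q ∧ p there: e:F. ✗
e: successors {f}; □¬q ∧ p there: f:F. ✗
f: successors {g}; □¬q ∧ p there: g:F. ✗
g: successors {e, h}; □¬q ∧ p there: e:F, h:F. ✗
h: successors {b}; □¬q ∧ p there: b:F. ✗
Satisfying worlds: {c}.
So □(□¬q ∧ p) fails at the other 6 worlds.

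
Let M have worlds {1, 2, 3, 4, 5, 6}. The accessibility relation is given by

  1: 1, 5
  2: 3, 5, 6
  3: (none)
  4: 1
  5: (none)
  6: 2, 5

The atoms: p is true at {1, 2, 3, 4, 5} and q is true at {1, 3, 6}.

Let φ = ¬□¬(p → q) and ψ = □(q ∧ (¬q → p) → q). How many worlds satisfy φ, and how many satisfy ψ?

3 and 6

For ¬□¬(p → q):
1: □¬(p → q) is F. ✓
2: □¬(p → q) is F. ✓
3: □¬(p → q) is T. ✗
4: □¬(p → q) is F. ✓
5: □¬(p → q) is T. ✗
6: □¬(p → q) is T. ✗
— 3 worlds.
For □(q ∧ (¬q → p) → q):
1: successors {1, 5}; q ∧ (¬q → p) → q there: 1:T, 5:T. ✓
2: successors {3, 5, 6}; q ∧ (¬q → p) → q there: 3:T, 5:T, 6:T. ✓
3: no successors, so □(q ∧ (¬q → p) → q) holds vacuously. ✓
4: successors {1}; q ∧ (¬q → p) → q there: 1:T. ✓
5: no successors, so □(q ∧ (¬q → p) → q) holds vacuously. ✓
6: successors {2, 5}; q ∧ (¬q → p) → q there: 2:T, 5:T. ✓
— 6 worlds.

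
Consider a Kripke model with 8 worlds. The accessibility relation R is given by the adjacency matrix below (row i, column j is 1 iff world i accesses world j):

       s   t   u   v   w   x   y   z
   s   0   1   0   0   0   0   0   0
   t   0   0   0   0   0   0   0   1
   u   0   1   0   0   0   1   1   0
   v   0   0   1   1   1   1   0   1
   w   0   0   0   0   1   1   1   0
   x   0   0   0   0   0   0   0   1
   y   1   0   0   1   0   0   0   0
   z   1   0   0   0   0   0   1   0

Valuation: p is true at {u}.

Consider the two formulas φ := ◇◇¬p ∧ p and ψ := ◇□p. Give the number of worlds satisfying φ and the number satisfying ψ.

For ◇◇¬p ∧ p:
s: ◇◇¬p is T, p is F. ✗
t: ◇◇¬p is T, p is F. ✗
u: ◇◇¬p is T, p is T. ✓
v: ◇◇¬p is T, p is F. ✗
w: ◇◇¬p is T, p is F. ✗
x: ◇◇¬p is T, p is F. ✗
y: ◇◇¬p is T, p is F. ✗
z: ◇◇¬p is T, p is F. ✗
— 1 world.
For ◇□p:
s: successors {t}; □p there: t:F. ✗
t: successors {z}; □p there: z:F. ✗
u: successors {t, x, y}; □p there: t:F, x:F, y:F. ✗
v: successors {u, v, w, x, z}; □p there: u:F, v:F, w:F, x:F, z:F. ✗
w: successors {w, x, y}; □p there: w:F, x:F, y:F. ✗
x: successors {z}; □p there: z:F. ✗
y: successors {s, v}; □p there: s:F, v:F. ✗
z: successors {s, y}; □p there: s:F, y:F. ✗
— 0 worlds.

1 and 0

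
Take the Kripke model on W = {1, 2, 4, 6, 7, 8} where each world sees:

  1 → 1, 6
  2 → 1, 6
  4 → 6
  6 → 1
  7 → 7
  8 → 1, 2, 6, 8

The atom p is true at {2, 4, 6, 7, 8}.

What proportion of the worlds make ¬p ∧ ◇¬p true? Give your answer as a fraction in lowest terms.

1: ¬p is T, ◇¬p is T. ✓
2: ¬p is F, ◇¬p is T. ✗
4: ¬p is F, ◇¬p is F. ✗
6: ¬p is F, ◇¬p is T. ✗
7: ¬p is F, ◇¬p is F. ✗
8: ¬p is F, ◇¬p is T. ✗
That's 1 of 6 worlds, so 1/6.

1/6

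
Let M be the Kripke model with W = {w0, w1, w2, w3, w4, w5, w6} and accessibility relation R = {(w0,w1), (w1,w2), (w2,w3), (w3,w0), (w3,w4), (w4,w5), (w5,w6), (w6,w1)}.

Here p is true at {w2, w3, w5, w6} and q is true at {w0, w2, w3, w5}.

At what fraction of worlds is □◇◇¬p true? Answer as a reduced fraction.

w0: successors {w1}; ◇◇¬p there: w1:F. ✗
w1: successors {w2}; ◇◇¬p there: w2:T. ✓
w2: successors {w3}; ◇◇¬p there: w3:T. ✓
w3: successors {w0, w4}; ◇◇¬p there: w0:F, w4:F. ✗
w4: successors {w5}; ◇◇¬p there: w5:T. ✓
w5: successors {w6}; ◇◇¬p there: w6:F. ✗
w6: successors {w1}; ◇◇¬p there: w1:F. ✗
That's 3 of 7 worlds, so 3/7.

3/7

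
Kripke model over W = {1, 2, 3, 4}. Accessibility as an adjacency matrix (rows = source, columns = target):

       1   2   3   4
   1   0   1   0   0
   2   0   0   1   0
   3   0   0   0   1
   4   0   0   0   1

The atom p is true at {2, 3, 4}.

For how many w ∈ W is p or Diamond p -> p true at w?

3

1: p or Diamond p is T, p is F. ✗
2: p or Diamond p is T, p is T. ✓
3: p or Diamond p is T, p is T. ✓
4: p or Diamond p is T, p is T. ✓
Satisfying worlds: {2, 3, 4}.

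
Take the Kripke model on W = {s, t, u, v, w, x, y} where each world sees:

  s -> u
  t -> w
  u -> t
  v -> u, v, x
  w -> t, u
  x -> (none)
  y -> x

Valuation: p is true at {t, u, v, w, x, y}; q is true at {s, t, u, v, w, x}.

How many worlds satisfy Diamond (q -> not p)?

0

s: successors {u}; q -> not p there: u:F. ✗
t: successors {w}; q -> not p there: w:F. ✗
u: successors {t}; q -> not p there: t:F. ✗
v: successors {u, v, x}; q -> not p there: u:F, v:F, x:F. ✗
w: successors {t, u}; q -> not p there: t:F, u:F. ✗
x: no successors, so Diamond (q -> not p) fails. ✗
y: successors {x}; q -> not p there: x:F. ✗
Satisfying worlds: ∅.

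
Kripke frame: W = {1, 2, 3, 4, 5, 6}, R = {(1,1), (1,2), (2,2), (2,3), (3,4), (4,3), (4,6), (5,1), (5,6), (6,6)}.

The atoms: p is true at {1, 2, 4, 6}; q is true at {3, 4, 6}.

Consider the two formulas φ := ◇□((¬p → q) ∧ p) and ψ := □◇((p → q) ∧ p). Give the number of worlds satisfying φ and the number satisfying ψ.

5 and 3

For ◇□((¬p → q) ∧ p):
1: successors {1, 2}; □((¬p → q) ∧ p) there: 1:T, 2:F. ✓
2: successors {2, 3}; □((¬p → q) ∧ p) there: 2:F, 3:T. ✓
3: successors {4}; □((¬p → q) ∧ p) there: 4:F. ✗
4: successors {3, 6}; □((¬p → q) ∧ p) there: 3:T, 6:T. ✓
5: successors {1, 6}; □((¬p → q) ∧ p) there: 1:T, 6:T. ✓
6: successors {6}; □((¬p → q) ∧ p) there: 6:T. ✓
— 5 worlds.
For □◇((p → q) ∧ p):
1: successors {1, 2}; ◇((p → q) ∧ p) there: 1:F, 2:F. ✗
2: successors {2, 3}; ◇((p → q) ∧ p) there: 2:F, 3:T. ✗
3: successors {4}; ◇((p → q) ∧ p) there: 4:T. ✓
4: successors {3, 6}; ◇((p → q) ∧ p) there: 3:T, 6:T. ✓
5: successors {1, 6}; ◇((p → q) ∧ p) there: 1:F, 6:T. ✗
6: successors {6}; ◇((p → q) ∧ p) there: 6:T. ✓
— 3 worlds.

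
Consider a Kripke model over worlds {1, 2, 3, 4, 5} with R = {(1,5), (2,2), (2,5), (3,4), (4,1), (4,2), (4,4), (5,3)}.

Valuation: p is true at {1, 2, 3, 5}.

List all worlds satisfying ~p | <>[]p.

{1, 2, 4}

1: ~p is F, <>[]p is T. ✓
2: ~p is F, <>[]p is T. ✓
3: ~p is F, <>[]p is F. ✗
4: ~p is T, <>[]p is T. ✓
5: ~p is F, <>[]p is F. ✗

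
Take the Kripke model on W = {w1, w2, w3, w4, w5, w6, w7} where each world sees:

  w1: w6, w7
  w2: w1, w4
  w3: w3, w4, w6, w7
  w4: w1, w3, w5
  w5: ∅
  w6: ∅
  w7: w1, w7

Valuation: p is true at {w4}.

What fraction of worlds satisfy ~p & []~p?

4/7

w1: ~p is T, []~p is T. ✓
w2: ~p is T, []~p is F. ✗
w3: ~p is T, []~p is F. ✗
w4: ~p is F, []~p is T. ✗
w5: ~p is T, []~p is T. ✓
w6: ~p is T, []~p is T. ✓
w7: ~p is T, []~p is T. ✓
That's 4 of 7 worlds, so 4/7.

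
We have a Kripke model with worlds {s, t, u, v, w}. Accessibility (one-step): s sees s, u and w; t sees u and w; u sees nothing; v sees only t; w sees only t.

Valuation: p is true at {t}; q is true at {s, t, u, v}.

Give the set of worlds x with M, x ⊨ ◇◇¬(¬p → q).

{s, v, w}

s: successors {s, u, w}; ◇¬(¬p → q) there: s:T, u:F, w:F. ✓
t: successors {u, w}; ◇¬(¬p → q) there: u:F, w:F. ✗
u: no successors, so ◇◇¬(¬p → q) fails. ✗
v: successors {t}; ◇¬(¬p → q) there: t:T. ✓
w: successors {t}; ◇¬(¬p → q) there: t:T. ✓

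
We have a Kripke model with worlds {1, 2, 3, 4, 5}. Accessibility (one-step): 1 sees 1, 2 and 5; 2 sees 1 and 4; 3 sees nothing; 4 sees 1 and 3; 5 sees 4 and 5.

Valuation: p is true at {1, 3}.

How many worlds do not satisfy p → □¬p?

1: p is T, □¬p is F. ✗
2: p is F, □¬p is F. ✓
3: p is T, □¬p is T. ✓
4: p is F, □¬p is F. ✓
5: p is F, □¬p is T. ✓
Satisfying worlds: {2, 3, 4, 5}.
So p → □¬p fails at the other 1 world.

1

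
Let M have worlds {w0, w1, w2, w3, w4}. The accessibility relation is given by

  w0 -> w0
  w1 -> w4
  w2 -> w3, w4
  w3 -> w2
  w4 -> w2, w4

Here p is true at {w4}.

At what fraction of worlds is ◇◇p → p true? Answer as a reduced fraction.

w0: ◇◇p is F, p is F. ✓
w1: ◇◇p is T, p is F. ✗
w2: ◇◇p is T, p is F. ✗
w3: ◇◇p is T, p is F. ✗
w4: ◇◇p is T, p is T. ✓
That's 2 of 5 worlds, so 2/5.

2/5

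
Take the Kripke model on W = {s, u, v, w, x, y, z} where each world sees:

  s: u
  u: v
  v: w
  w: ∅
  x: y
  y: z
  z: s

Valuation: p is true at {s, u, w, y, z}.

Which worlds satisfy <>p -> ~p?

s: <>p is T, ~p is F. ✗
u: <>p is F, ~p is F. ✓
v: <>p is T, ~p is T. ✓
w: <>p is F, ~p is F. ✓
x: <>p is T, ~p is T. ✓
y: <>p is T, ~p is F. ✗
z: <>p is T, ~p is F. ✗

{u, v, w, x}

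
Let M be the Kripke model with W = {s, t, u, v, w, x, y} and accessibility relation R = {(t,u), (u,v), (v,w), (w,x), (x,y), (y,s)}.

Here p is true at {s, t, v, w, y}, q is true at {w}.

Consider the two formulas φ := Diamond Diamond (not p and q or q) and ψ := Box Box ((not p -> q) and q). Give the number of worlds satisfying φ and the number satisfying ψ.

1 and 3

For Diamond Diamond (not p and q or q):
s: no successors, so Diamond Diamond (not p and q or q) fails. ✗
t: successors {u}; Diamond (not p and q or q) there: u:F. ✗
u: successors {v}; Diamond (not p and q or q) there: v:T. ✓
v: successors {w}; Diamond (not p and q or q) there: w:F. ✗
w: successors {x}; Diamond (not p and q or q) there: x:F. ✗
x: successors {y}; Diamond (not p and q or q) there: y:F. ✗
y: successors {s}; Diamond (not p and q or q) there: s:F. ✗
— 1 world.
For Box Box ((not p -> q) and q):
s: no successors, so Box Box ((not p -> q) and q) holds vacuously. ✓
t: successors {u}; Box ((not p -> q) and q) there: u:F. ✗
u: successors {v}; Box ((not p -> q) and q) there: v:T. ✓
v: successors {w}; Box ((not p -> q) and q) there: w:F. ✗
w: successors {x}; Box ((not p -> q) and q) there: x:F. ✗
x: successors {y}; Box ((not p -> q) and q) there: y:F. ✗
y: successors {s}; Box ((not p -> q) and q) there: s:T. ✓
— 3 worlds.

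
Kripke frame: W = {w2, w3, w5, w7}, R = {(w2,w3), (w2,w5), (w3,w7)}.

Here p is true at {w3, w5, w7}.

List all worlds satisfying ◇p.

w2: successors {w3, w5}; p there: w3:T, w5:T. ✓
w3: successors {w7}; p there: w7:T. ✓
w5: no successors, so ◇p fails. ✗
w7: no successors, so ◇p fails. ✗

{w2, w3}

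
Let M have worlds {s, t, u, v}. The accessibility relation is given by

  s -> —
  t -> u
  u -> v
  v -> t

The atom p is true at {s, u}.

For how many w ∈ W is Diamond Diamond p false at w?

3

s: no successors, so Diamond Diamond p fails. ✗
t: successors {u}; Diamond p there: u:F. ✗
u: successors {v}; Diamond p there: v:F. ✗
v: successors {t}; Diamond p there: t:T. ✓
Satisfying worlds: {v}.
So Diamond Diamond p fails at the other 3 worlds.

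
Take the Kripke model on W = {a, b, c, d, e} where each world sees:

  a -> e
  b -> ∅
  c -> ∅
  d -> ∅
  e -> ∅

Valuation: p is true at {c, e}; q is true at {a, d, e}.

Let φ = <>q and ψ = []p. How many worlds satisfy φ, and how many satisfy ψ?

For <>q:
a: successors {e}; q there: e:T. ✓
b: no successors, so <>q fails. ✗
c: no successors, so <>q fails. ✗
d: no successors, so <>q fails. ✗
e: no successors, so <>q fails. ✗
— 1 world.
For []p:
a: successors {e}; p there: e:T. ✓
b: no successors, so []p holds vacuously. ✓
c: no successors, so []p holds vacuously. ✓
d: no successors, so []p holds vacuously. ✓
e: no successors, so []p holds vacuously. ✓
— 5 worlds.

1 and 5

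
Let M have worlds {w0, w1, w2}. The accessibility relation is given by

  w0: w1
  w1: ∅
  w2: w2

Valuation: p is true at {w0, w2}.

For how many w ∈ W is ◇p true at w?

1

w0: successors {w1}; p there: w1:F. ✗
w1: no successors, so ◇p fails. ✗
w2: successors {w2}; p there: w2:T. ✓
Satisfying worlds: {w2}.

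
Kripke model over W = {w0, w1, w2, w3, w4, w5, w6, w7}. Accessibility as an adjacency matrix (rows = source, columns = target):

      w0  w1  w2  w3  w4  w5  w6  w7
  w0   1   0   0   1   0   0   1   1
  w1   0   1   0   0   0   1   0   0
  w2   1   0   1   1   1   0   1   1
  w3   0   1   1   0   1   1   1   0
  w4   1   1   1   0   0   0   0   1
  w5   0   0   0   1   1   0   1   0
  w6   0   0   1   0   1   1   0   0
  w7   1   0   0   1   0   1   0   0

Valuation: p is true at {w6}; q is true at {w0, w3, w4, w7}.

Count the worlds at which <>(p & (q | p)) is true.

w0: successors {w0, w3, w6, w7}; p & (q | p) there: w0:F, w3:F, w6:T, w7:F. ✓
w1: successors {w1, w5}; p & (q | p) there: w1:F, w5:F. ✗
w2: successors {w0, w2, w3, w4, w6, w7}; p & (q | p) there: w0:F, w2:F, w3:F, w4:F, w6:T, w7:F. ✓
w3: successors {w1, w2, w4, w5, w6}; p & (q | p) there: w1:F, w2:F, w4:F, w5:F, w6:T. ✓
w4: successors {w0, w1, w2, w7}; p & (q | p) there: w0:F, w1:F, w2:F, w7:F. ✗
w5: successors {w3, w4, w6}; p & (q | p) there: w3:F, w4:F, w6:T. ✓
w6: successors {w2, w4, w5}; p & (q | p) there: w2:F, w4:F, w5:F. ✗
w7: successors {w0, w3, w5}; p & (q | p) there: w0:F, w3:F, w5:F. ✗
Satisfying worlds: {w0, w2, w3, w5}.

4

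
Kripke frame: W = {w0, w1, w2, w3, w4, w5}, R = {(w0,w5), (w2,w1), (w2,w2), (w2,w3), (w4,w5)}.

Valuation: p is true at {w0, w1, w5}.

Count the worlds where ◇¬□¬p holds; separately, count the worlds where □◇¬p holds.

For ◇¬□¬p:
w0: successors {w5}; ¬□¬p there: w5:F. ✗
w1: no successors, so ◇¬□¬p fails. ✗
w2: successors {w1, w2, w3}; ¬□¬p there: w1:F, w2:T, w3:F. ✓
w3: no successors, so ◇¬□¬p fails. ✗
w4: successors {w5}; ¬□¬p there: w5:F. ✗
w5: no successors, so ◇¬□¬p fails. ✗
— 1 world.
For □◇¬p:
w0: successors {w5}; ◇¬p there: w5:F. ✗
w1: no successors, so □◇¬p holds vacuously. ✓
w2: successors {w1, w2, w3}; ◇¬p there: w1:F, w2:T, w3:F. ✗
w3: no successors, so □◇¬p holds vacuously. ✓
w4: successors {w5}; ◇¬p there: w5:F. ✗
w5: no successors, so □◇¬p holds vacuously. ✓
— 3 worlds.

1 and 3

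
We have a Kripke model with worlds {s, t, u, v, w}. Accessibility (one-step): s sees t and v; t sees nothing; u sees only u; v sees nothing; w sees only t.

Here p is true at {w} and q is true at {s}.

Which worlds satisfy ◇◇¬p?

s: successors {t, v}; ◇¬p there: t:F, v:F. ✗
t: no successors, so ◇◇¬p fails. ✗
u: successors {u}; ◇¬p there: u:T. ✓
v: no successors, so ◇◇¬p fails. ✗
w: successors {t}; ◇¬p there: t:F. ✗

{u}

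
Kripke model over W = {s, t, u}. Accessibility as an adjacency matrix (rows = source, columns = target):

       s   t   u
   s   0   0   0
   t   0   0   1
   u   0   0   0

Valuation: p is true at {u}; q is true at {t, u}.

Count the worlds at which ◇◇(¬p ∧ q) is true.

0

s: no successors, so ◇◇(¬p ∧ q) fails. ✗
t: successors {u}; ◇(¬p ∧ q) there: u:F. ✗
u: no successors, so ◇◇(¬p ∧ q) fails. ✗
Satisfying worlds: ∅.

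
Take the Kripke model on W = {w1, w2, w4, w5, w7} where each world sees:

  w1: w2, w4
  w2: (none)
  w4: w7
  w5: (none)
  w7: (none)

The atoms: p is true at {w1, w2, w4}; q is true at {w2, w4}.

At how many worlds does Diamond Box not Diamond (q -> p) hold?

w1: successors {w2, w4}; Box not Diamond (q -> p) there: w2:T, w4:T. ✓
w2: no successors, so Diamond Box not Diamond (q -> p) fails. ✗
w4: successors {w7}; Box not Diamond (q -> p) there: w7:T. ✓
w5: no successors, so Diamond Box not Diamond (q -> p) fails. ✗
w7: no successors, so Diamond Box not Diamond (q -> p) fails. ✗
Satisfying worlds: {w1, w4}.

2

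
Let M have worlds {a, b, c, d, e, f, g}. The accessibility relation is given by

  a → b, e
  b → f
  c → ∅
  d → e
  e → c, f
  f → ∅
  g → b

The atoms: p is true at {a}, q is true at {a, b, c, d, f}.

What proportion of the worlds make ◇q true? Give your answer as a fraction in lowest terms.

a: successors {b, e}; q there: b:T, e:F. ✓
b: successors {f}; q there: f:T. ✓
c: no successors, so ◇q fails. ✗
d: successors {e}; q there: e:F. ✗
e: successors {c, f}; q there: c:T, f:T. ✓
f: no successors, so ◇q fails. ✗
g: successors {b}; q there: b:T. ✓
That's 4 of 7 worlds, so 4/7.

4/7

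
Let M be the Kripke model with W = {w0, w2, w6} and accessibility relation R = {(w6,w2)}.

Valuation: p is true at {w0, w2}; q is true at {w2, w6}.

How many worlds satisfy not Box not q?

1

w0: Box not q is T. ✗
w2: Box not q is T. ✗
w6: Box not q is F. ✓
Satisfying worlds: {w6}.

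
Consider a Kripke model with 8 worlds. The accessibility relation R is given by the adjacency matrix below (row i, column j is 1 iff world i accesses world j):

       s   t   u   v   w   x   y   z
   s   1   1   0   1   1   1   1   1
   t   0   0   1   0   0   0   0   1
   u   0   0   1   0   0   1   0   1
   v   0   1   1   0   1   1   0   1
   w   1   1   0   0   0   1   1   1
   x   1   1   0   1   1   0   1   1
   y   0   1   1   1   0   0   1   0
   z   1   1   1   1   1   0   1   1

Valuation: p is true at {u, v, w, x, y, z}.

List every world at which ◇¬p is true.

{s, v, w, x, y, z}

s: successors {s, t, v, w, x, y, z}; ¬p there: s:T, t:T, v:F, w:F, x:F, y:F, z:F. ✓
t: successors {u, z}; ¬p there: u:F, z:F. ✗
u: successors {u, x, z}; ¬p there: u:F, x:F, z:F. ✗
v: successors {t, u, w, x, z}; ¬p there: t:T, u:F, w:F, x:F, z:F. ✓
w: successors {s, t, x, y, z}; ¬p there: s:T, t:T, x:F, y:F, z:F. ✓
x: successors {s, t, v, w, y, z}; ¬p there: s:T, t:T, v:F, w:F, y:F, z:F. ✓
y: successors {t, u, v, y}; ¬p there: t:T, u:F, v:F, y:F. ✓
z: successors {s, t, u, v, w, y, z}; ¬p there: s:T, t:T, u:F, v:F, w:F, y:F, z:F. ✓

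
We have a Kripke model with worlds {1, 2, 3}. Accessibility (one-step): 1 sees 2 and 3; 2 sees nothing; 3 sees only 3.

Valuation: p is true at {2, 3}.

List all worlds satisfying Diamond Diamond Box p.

{1, 3}

1: successors {2, 3}; Diamond Box p there: 2:F, 3:T. ✓
2: no successors, so Diamond Diamond Box p fails. ✗
3: successors {3}; Diamond Box p there: 3:T. ✓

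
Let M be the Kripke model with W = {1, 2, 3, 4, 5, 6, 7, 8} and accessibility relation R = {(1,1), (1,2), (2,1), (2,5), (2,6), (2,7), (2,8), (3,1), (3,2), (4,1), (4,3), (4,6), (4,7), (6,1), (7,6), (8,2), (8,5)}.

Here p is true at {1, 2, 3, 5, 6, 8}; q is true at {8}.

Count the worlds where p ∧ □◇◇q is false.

1: p is T, □◇◇q is F. ✗
2: p is T, □◇◇q is F. ✗
3: p is T, □◇◇q is F. ✗
4: p is F, □◇◇q is F. ✗
5: p is T, □◇◇q is T. ✓
6: p is T, □◇◇q is T. ✓
7: p is F, □◇◇q is F. ✗
8: p is T, □◇◇q is F. ✗
Satisfying worlds: {5, 6}.
So p ∧ □◇◇q fails at the other 6 worlds.

6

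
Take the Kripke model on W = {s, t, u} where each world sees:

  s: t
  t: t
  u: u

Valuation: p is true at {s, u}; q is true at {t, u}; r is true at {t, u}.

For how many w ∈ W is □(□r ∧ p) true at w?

s: successors {t}; □r ∧ p there: t:F. ✗
t: successors {t}; □r ∧ p there: t:F. ✗
u: successors {u}; □r ∧ p there: u:T. ✓
Satisfying worlds: {u}.

1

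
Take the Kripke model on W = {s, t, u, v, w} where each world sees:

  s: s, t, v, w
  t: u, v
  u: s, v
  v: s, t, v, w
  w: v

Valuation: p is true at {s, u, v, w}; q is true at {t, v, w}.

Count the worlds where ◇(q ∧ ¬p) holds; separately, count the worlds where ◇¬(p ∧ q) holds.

For ◇(q ∧ ¬p):
s: successors {s, t, v, w}; q ∧ ¬p there: s:F, t:T, v:F, w:F. ✓
t: successors {u, v}; q ∧ ¬p there: u:F, v:F. ✗
u: successors {s, v}; q ∧ ¬p there: s:F, v:F. ✗
v: successors {s, t, v, w}; q ∧ ¬p there: s:F, t:T, v:F, w:F. ✓
w: successors {v}; q ∧ ¬p there: v:F. ✗
— 2 worlds.
For ◇¬(p ∧ q):
s: successors {s, t, v, w}; ¬(p ∧ q) there: s:T, t:T, v:F, w:F. ✓
t: successors {u, v}; ¬(p ∧ q) there: u:T, v:F. ✓
u: successors {s, v}; ¬(p ∧ q) there: s:T, v:F. ✓
v: successors {s, t, v, w}; ¬(p ∧ q) there: s:T, t:T, v:F, w:F. ✓
w: successors {v}; ¬(p ∧ q) there: v:F. ✗
— 4 worlds.

2 and 4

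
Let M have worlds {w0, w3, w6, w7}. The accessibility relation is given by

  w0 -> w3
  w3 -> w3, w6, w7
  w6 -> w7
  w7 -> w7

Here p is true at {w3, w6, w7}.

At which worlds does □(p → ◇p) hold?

{w0, w3, w6, w7}

w0: successors {w3}; p → ◇p there: w3:T. ✓
w3: successors {w3, w6, w7}; p → ◇p there: w3:T, w6:T, w7:T. ✓
w6: successors {w7}; p → ◇p there: w7:T. ✓
w7: successors {w7}; p → ◇p there: w7:T. ✓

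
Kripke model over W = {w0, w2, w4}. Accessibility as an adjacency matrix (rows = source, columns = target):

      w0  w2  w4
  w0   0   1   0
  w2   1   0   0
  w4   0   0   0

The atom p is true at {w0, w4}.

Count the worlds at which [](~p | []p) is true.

w0: successors {w2}; ~p | []p there: w2:T. ✓
w2: successors {w0}; ~p | []p there: w0:F. ✗
w4: no successors, so [](~p | []p) holds vacuously. ✓
Satisfying worlds: {w0, w4}.

2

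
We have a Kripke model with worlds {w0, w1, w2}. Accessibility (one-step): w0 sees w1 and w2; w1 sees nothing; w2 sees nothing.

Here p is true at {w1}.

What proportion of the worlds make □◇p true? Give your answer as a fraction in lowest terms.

w0: successors {w1, w2}; ◇p there: w1:F, w2:F. ✗
w1: no successors, so □◇p holds vacuously. ✓
w2: no successors, so □◇p holds vacuously. ✓
That's 2 of 3 worlds, so 2/3.

2/3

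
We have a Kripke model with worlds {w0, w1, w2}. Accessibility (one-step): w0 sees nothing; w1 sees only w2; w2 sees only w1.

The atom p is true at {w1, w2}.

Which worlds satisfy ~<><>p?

w0: <><>p is F. ✓
w1: <><>p is T. ✗
w2: <><>p is T. ✗

{w0}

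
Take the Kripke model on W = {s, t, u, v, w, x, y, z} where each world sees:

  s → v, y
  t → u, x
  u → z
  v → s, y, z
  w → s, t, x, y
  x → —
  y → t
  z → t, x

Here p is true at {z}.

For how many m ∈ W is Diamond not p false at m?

2

s: successors {v, y}; not p there: v:T, y:T. ✓
t: successors {u, x}; not p there: u:T, x:T. ✓
u: successors {z}; not p there: z:F. ✗
v: successors {s, y, z}; not p there: s:T, y:T, z:F. ✓
w: successors {s, t, x, y}; not p there: s:T, t:T, x:T, y:T. ✓
x: no successors, so Diamond not p fails. ✗
y: successors {t}; not p there: t:T. ✓
z: successors {t, x}; not p there: t:T, x:T. ✓
Satisfying worlds: {s, t, v, w, y, z}.
So Diamond not p fails at the other 2 worlds.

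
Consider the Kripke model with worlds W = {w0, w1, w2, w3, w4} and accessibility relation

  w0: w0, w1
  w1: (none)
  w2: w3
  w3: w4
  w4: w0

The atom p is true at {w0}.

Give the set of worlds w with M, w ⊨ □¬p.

w0: successors {w0, w1}; ¬p there: w0:F, w1:T. ✗
w1: no successors, so □¬p holds vacuously. ✓
w2: successors {w3}; ¬p there: w3:T. ✓
w3: successors {w4}; ¬p there: w4:T. ✓
w4: successors {w0}; ¬p there: w0:F. ✗

{w1, w2, w3}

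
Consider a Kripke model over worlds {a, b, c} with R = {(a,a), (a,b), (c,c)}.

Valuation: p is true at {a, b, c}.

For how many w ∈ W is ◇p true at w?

2

a: successors {a, b}; p there: a:T, b:T. ✓
b: no successors, so ◇p fails. ✗
c: successors {c}; p there: c:T. ✓
Satisfying worlds: {a, c}.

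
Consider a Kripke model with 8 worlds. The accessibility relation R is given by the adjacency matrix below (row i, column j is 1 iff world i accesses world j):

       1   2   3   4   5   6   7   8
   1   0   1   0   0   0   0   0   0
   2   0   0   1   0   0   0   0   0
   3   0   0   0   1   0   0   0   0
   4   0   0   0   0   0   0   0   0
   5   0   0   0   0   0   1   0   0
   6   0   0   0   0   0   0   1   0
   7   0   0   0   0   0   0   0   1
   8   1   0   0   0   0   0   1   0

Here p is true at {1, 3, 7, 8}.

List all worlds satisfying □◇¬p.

1: successors {2}; ◇¬p there: 2:F. ✗
2: successors {3}; ◇¬p there: 3:T. ✓
3: successors {4}; ◇¬p there: 4:F. ✗
4: no successors, so □◇¬p holds vacuously. ✓
5: successors {6}; ◇¬p there: 6:F. ✗
6: successors {7}; ◇¬p there: 7:F. ✗
7: successors {8}; ◇¬p there: 8:F. ✗
8: successors {1, 7}; ◇¬p there: 1:T, 7:F. ✗

{2, 4}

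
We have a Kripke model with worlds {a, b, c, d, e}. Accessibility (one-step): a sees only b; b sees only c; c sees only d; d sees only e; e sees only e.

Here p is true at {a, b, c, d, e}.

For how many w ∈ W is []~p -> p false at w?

a: []~p is F, p is T. ✓
b: []~p is F, p is T. ✓
c: []~p is F, p is T. ✓
d: []~p is F, p is T. ✓
e: []~p is F, p is T. ✓
Satisfying worlds: {a, b, c, d, e}.
So []~p -> p fails at the other 0 worlds.

0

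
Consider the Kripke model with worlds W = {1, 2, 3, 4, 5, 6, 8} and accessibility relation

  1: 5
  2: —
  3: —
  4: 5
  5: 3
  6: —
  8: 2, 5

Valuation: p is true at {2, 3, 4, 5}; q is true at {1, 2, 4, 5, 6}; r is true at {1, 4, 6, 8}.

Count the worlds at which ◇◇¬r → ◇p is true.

7

1: ◇◇¬r is T, ◇p is T. ✓
2: ◇◇¬r is F, ◇p is F. ✓
3: ◇◇¬r is F, ◇p is F. ✓
4: ◇◇¬r is T, ◇p is T. ✓
5: ◇◇¬r is F, ◇p is T. ✓
6: ◇◇¬r is F, ◇p is F. ✓
8: ◇◇¬r is T, ◇p is T. ✓
Satisfying worlds: {1, 2, 3, 4, 5, 6, 8}.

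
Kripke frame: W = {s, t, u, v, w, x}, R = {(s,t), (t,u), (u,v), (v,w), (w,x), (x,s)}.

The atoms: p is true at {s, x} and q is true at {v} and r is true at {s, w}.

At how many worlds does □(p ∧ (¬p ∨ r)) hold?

s: successors {t}; p ∧ (¬p ∨ r) there: t:F. ✗
t: successors {u}; p ∧ (¬p ∨ r) there: u:F. ✗
u: successors {v}; p ∧ (¬p ∨ r) there: v:F. ✗
v: successors {w}; p ∧ (¬p ∨ r) there: w:F. ✗
w: successors {x}; p ∧ (¬p ∨ r) there: x:F. ✗
x: successors {s}; p ∧ (¬p ∨ r) there: s:T. ✓
Satisfying worlds: {x}.

1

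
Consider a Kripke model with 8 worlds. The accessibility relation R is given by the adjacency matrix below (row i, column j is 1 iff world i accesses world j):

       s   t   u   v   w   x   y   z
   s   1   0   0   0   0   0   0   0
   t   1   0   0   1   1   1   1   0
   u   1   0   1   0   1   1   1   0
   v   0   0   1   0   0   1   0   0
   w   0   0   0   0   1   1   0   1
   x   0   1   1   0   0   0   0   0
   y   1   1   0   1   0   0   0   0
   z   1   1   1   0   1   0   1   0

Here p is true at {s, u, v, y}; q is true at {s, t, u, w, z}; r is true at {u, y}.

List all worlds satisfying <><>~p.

s: successors {s}; <>~p there: s:F. ✗
t: successors {s, v, w, x, y}; <>~p there: s:F, v:T, w:T, x:T, y:T. ✓
u: successors {s, u, w, x, y}; <>~p there: s:F, u:T, w:T, x:T, y:T. ✓
v: successors {u, x}; <>~p there: u:T, x:T. ✓
w: successors {w, x, z}; <>~p there: w:T, x:T, z:T. ✓
x: successors {t, u}; <>~p there: t:T, u:T. ✓
y: successors {s, t, v}; <>~p there: s:F, t:T, v:T. ✓
z: successors {s, t, u, w, y}; <>~p there: s:F, t:T, u:T, w:T, y:T. ✓

{t, u, v, w, x, y, z}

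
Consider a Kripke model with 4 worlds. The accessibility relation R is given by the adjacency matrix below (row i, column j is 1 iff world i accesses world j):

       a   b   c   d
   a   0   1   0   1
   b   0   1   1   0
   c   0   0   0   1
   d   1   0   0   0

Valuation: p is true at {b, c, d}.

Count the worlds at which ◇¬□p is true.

2

a: successors {b, d}; ¬□p there: b:F, d:T. ✓
b: successors {b, c}; ¬□p there: b:F, c:F. ✗
c: successors {d}; ¬□p there: d:T. ✓
d: successors {a}; ¬□p there: a:F. ✗
Satisfying worlds: {a, c}.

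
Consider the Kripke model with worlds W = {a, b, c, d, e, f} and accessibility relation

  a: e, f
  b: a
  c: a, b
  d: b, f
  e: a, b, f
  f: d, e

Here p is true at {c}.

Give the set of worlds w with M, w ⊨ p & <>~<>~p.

a: p is F, <>~<>~p is F. ✗
b: p is F, <>~<>~p is F. ✗
c: p is T, <>~<>~p is F. ✗
d: p is F, <>~<>~p is F. ✗
e: p is F, <>~<>~p is F. ✗
f: p is F, <>~<>~p is F. ✗

∅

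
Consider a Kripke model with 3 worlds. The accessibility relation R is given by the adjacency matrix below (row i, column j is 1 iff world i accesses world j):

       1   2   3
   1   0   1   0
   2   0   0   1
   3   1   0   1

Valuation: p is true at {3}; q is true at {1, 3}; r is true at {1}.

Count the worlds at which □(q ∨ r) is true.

2

1: successors {2}; q ∨ r there: 2:F. ✗
2: successors {3}; q ∨ r there: 3:T. ✓
3: successors {1, 3}; q ∨ r there: 1:T, 3:T. ✓
Satisfying worlds: {2, 3}.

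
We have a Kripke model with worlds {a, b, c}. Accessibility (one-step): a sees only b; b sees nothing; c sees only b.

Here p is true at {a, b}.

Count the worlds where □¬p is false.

2

a: successors {b}; ¬p there: b:F. ✗
b: no successors, so □¬p holds vacuously. ✓
c: successors {b}; ¬p there: b:F. ✗
Satisfying worlds: {b}.
So □¬p fails at the other 2 worlds.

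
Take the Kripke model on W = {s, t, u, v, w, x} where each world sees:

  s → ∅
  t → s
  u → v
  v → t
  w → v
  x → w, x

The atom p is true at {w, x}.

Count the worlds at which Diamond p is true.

1

s: no successors, so Diamond p fails. ✗
t: successors {s}; p there: s:F. ✗
u: successors {v}; p there: v:F. ✗
v: successors {t}; p there: t:F. ✗
w: successors {v}; p there: v:F. ✗
x: successors {w, x}; p there: w:T, x:T. ✓
Satisfying worlds: {x}.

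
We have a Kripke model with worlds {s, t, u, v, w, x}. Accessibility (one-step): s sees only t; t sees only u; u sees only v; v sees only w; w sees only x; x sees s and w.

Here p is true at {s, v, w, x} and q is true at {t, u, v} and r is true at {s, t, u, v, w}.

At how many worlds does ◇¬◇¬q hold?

s: successors {t}; ¬◇¬q there: t:T. ✓
t: successors {u}; ¬◇¬q there: u:T. ✓
u: successors {v}; ¬◇¬q there: v:F. ✗
v: successors {w}; ¬◇¬q there: w:F. ✗
w: successors {x}; ¬◇¬q there: x:F. ✗
x: successors {s, w}; ¬◇¬q there: s:T, w:F. ✓
Satisfying worlds: {s, t, x}.

3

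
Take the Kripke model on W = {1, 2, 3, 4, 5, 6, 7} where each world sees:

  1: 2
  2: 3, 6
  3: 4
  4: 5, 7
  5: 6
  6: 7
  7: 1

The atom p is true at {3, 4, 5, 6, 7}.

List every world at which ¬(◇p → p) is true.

{2}

1: ◇p → p is T. ✗
2: ◇p → p is F. ✓
3: ◇p → p is T. ✗
4: ◇p → p is T. ✗
5: ◇p → p is T. ✗
6: ◇p → p is T. ✗
7: ◇p → p is T. ✗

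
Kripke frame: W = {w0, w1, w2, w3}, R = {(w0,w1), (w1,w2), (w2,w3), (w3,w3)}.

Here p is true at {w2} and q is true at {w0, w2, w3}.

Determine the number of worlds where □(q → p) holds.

w0: successors {w1}; q → p there: w1:T. ✓
w1: successors {w2}; q → p there: w2:T. ✓
w2: successors {w3}; q → p there: w3:F. ✗
w3: successors {w3}; q → p there: w3:F. ✗
Satisfying worlds: {w0, w1}.

2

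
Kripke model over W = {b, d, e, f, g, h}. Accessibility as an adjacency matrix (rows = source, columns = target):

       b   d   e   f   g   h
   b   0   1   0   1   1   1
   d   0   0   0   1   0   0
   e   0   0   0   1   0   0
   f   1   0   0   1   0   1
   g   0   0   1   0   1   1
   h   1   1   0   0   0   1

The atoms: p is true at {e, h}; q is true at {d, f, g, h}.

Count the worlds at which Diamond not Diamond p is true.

b: successors {d, f, g, h}; not Diamond p there: d:T, f:F, g:F, h:F. ✓
d: successors {f}; not Diamond p there: f:F. ✗
e: successors {f}; not Diamond p there: f:F. ✗
f: successors {b, f, h}; not Diamond p there: b:F, f:F, h:F. ✗
g: successors {e, g, h}; not Diamond p there: e:T, g:F, h:F. ✓
h: successors {b, d, h}; not Diamond p there: b:F, d:T, h:F. ✓
Satisfying worlds: {b, g, h}.

3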